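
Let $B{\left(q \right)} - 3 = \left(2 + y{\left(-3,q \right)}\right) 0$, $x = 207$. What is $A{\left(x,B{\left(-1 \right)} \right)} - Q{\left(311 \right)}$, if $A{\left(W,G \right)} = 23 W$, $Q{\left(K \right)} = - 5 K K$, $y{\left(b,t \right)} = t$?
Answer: $488366$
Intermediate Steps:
$Q{\left(K \right)} = - 5 K^{2}$
$B{\left(q \right)} = 3$ ($B{\left(q \right)} = 3 + \left(2 + q\right) 0 = 3 + 0 = 3$)
$A{\left(x,B{\left(-1 \right)} \right)} - Q{\left(311 \right)} = 23 \cdot 207 - - 5 \cdot 311^{2} = 4761 - \left(-5\right) 96721 = 4761 - -483605 = 4761 + 483605 = 488366$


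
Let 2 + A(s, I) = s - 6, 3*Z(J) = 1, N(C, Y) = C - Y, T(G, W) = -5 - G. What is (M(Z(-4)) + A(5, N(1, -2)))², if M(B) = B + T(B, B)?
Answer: 64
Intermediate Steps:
Z(J) = ⅓ (Z(J) = (⅓)*1 = ⅓)
M(B) = -5 (M(B) = B + (-5 - B) = -5)
A(s, I) = -8 + s (A(s, I) = -2 + (s - 6) = -2 + (-6 + s) = -8 + s)
(M(Z(-4)) + A(5, N(1, -2)))² = (-5 + (-8 + 5))² = (-5 - 3)² = (-8)² = 64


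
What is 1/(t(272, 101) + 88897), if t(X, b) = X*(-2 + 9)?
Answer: 1/90801 ≈ 1.1013e-5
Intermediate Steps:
t(X, b) = 7*X (t(X, b) = X*7 = 7*X)
1/(t(272, 101) + 88897) = 1/(7*272 + 88897) = 1/(1904 + 88897) = 1/90801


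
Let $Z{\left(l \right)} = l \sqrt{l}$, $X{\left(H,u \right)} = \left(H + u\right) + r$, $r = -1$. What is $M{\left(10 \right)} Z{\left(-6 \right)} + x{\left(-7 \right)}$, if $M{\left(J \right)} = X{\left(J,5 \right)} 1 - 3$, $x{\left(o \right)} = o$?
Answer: $-7 - 66 i \sqrt{6} \approx -7.0 - 161.67 i$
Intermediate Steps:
$X{\left(H,u \right)} = -1 + H + u$ ($X{\left(H,u \right)} = \left(H + u\right) - 1 = -1 + H + u$)
$M{\left(J \right)} = 1 + J$ ($M{\left(J \right)} = \left(-1 + J + 5\right) 1 - 3 = \left(4 + J\right) 1 - 3 = \left(4 + J\right) - 3 = 1 + J$)
$Z{\left(l \right)} = l^{\frac{3}{2}}$
$M{\left(10 \right)} Z{\left(-6 \right)} + x{\left(-7 \right)} = \left(1 + 10\right) \left(-6\right)^{\frac{3}{2}} - 7 = 11 \left(- 6 i \sqrt{6}\right) - 7 = - 66 i \sqrt{6} - 7 = -7 - 66 i \sqrt{6}$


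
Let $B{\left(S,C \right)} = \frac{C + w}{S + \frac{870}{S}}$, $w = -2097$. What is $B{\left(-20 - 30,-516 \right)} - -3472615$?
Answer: $\frac{1170284320}{337} \approx 3.4727 \cdot 10^{6}$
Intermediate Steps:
$B{\left(S,C \right)} = \frac{-2097 + C}{S + \frac{870}{S}}$ ($B{\left(S,C \right)} = \frac{C - 2097}{S + \frac{870}{S}} = \frac{-2097 + C}{S + \frac{870}{S}}$)
$B{\left(-20 - 30,-516 \right)} - -3472615 = \frac{\left(-20 - 30\right) \left(-2097 - 516\right)}{870 + \left(-20 - 30\right)^{2}} - -3472615 = \left(-20 - 30\right) \frac{1}{870 + \left(-20 - 30\right)^{2}} \left(-2613\right) + 3472615 = \left(-50\right) \frac{1}{870 + \left(-50\right)^{2}} \left(-2613\right) + 3472615 = \left(-50\right) \frac{1}{870 + 2500} \left(-2613\right) + 3472615 = \left(-50\right) \frac{1}{3370} \left(-2613\right) + 3472615 = \frac{13065}{337} + 3472615 = \frac{1170284320}{337}$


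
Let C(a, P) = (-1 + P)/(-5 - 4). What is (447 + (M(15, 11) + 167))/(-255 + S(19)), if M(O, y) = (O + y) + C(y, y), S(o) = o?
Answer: -2875/1062 ≈ -2.7072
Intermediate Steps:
C(a, P) = ⅑ - P/9 (C(a, P) = (-1 + P)/(-9) = (-1 + P)*(-⅑) = ⅑ - P/9)
M(O, y) = ⅑ + O + 8*y/9 (M(O, y) = (O + y) + (⅑ - y/9) = ⅑ + O + 8*y/9)
(447 + (M(15, 11) + 167))/(-255 + S(19)) = (447 + ((⅑ + 15 + (8/9)*11) + 167))/(-255 + 19) = (447 + ((⅑ + 15 + 88/9) + 167))/(-236) = (447 + (224/9 + 167))*(-1/236) = (447 + 1727/9)*(-1/236) = (5750/9)*(-1/236) = -2875/1062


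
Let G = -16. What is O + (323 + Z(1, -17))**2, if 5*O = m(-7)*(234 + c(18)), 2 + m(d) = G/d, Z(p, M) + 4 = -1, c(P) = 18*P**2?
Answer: 3551472/35 ≈ 1.0147e+5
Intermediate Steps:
Z(p, M) = -5 (Z(p, M) = -4 - 1 = -5)
m(d) = -2 - 16/d
O = 12132/35 (O = ((-2 - 16/(-7))*(234 + 18*18**2))/5 = ((-2 - 16*(-1/7))*(234 + 18*324))/5 = ((-2 + 16/7)*(234 + 5832))/5 = ((2/7)*6066)/5 = (1/5)*(12132/7) = 12132/35 ≈ 346.63)
O + (323 + Z(1, -17))**2 = 12132/35 + (323 - 5)**2 = 12132/35 + 318**2 = 12132/35 + 101124 = 3551472/35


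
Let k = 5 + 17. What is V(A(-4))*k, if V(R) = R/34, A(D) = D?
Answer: -44/17 ≈ -2.5882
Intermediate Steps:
k = 22
V(R) = R/34 (V(R) = R*(1/34) = R/34)
V(A(-4))*k = ((1/34)*(-4))*22 = -2/17*22 = -44/17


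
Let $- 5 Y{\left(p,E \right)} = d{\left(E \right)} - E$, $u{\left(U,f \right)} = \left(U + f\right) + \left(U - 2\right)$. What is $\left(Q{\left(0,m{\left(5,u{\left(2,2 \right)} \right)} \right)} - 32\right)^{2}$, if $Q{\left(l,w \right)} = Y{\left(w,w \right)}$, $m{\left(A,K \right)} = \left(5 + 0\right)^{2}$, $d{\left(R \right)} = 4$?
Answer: $\frac{19321}{25} \approx 772.84$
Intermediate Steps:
$u{\left(U,f \right)} = -2 + f + 2 U$ ($u{\left(U,f \right)} = \left(U + f\right) + \left(-2 + U\right) = -2 + f + 2 U$)
$m{\left(A,K \right)} = 25$ ($m{\left(A,K \right)} = 5^{2} = 25$)
$Y{\left(p,E \right)} = - \frac{4}{5} + \frac{E}{5}$ ($Y{\left(p,E \right)} = - \frac{4 - E}{5} = - \frac{4}{5} + \frac{E}{5}$)
$Q{\left(l,w \right)} = - \frac{4}{5} + \frac{w}{5}$
$\left(Q{\left(0,m{\left(5,u{\left(2,2 \right)} \right)} \right)} - 32\right)^{2} = \left(\left(- \frac{4}{5} + \frac{1}{5} \cdot 25\right) - 32\right)^{2} = \left(\left(- \frac{4}{5} + 5\right) - 32\right)^{2} = \left(\frac{21}{5} - 32\right)^{2} = \left(- \frac{139}{5}\right)^{2} = \frac{19321}{25}$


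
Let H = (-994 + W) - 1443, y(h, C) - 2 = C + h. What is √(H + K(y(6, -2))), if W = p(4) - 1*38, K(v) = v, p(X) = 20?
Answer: I*√2449 ≈ 49.487*I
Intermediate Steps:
y(h, C) = 2 + C + h (y(h, C) = 2 + (C + h) = 2 + C + h)
W = -18 (W = 20 - 1*38 = 20 - 38 = -18)
H = -2455 (H = (-994 - 18) - 1443 = -1012 - 1443 = -2455)
√(H + K(y(6, -2))) = √(-2455 + (2 - 2 + 6)) = √(-2455 + 6) = √(-2449) = I*√2449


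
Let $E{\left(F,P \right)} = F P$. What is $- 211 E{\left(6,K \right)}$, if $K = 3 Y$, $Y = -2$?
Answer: $7596$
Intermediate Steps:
$K = -6$ ($K = 3 \left(-2\right) = -6$)
$- 211 E{\left(6,K \right)} = - 211 \cdot 6 \left(-6\right) = \left(-211\right) \left(-36\right) = 7596$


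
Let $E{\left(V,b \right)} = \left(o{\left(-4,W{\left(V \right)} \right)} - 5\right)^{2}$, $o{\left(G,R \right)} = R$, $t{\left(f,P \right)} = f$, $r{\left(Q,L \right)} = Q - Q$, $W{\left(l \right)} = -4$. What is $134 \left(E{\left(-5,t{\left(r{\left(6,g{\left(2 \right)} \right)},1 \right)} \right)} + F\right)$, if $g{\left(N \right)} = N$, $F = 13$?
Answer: $12596$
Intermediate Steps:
$r{\left(Q,L \right)} = 0$
$E{\left(V,b \right)} = 81$ ($E{\left(V,b \right)} = \left(-4 - 5\right)^{2} = \left(-9\right)^{2} = 81$)
$134 \left(E{\left(-5,t{\left(r{\left(6,g{\left(2 \right)} \right)},1 \right)} \right)} + F\right) = 134 \left(81 + 13\right) = 134 \cdot 94 = 12596$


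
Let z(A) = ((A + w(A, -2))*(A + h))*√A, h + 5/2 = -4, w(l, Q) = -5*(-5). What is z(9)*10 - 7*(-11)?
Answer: 2627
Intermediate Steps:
w(l, Q) = 25
h = -13/2 (h = -5/2 - 4 = -13/2 ≈ -6.5000)
z(A) = √A*(25 + A)*(-13/2 + A) (z(A) = ((A + 25)*(A - 13/2))*√A = ((25 + A)*(-13/2 + A))*√A = √A*(25 + A)*(-13/2 + A))
z(9)*10 - 7*(-11) = (√9*(-325 + 2*9² + 37*9)/2)*10 - 7*(-11) = ((½)*3*(-325 + 2*81 + 333))*10 + 77 = ((½)*3*(-325 + 162 + 333))*10 + 77 = ((½)*3*170)*10 + 77 = 255*10 + 77 = 2550 + 77 = 2627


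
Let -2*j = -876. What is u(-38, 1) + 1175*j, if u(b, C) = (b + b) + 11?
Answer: 514585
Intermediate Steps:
j = 438 (j = -½*(-876) = 438)
u(b, C) = 11 + 2*b (u(b, C) = 2*b + 11 = 11 + 2*b)
u(-38, 1) + 1175*j = (11 + 2*(-38)) + 1175*438 = (11 - 76) + 514650 = -65 + 514650 = 514585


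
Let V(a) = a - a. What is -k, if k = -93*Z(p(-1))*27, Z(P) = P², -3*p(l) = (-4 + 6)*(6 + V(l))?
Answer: 40176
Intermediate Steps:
V(a) = 0
p(l) = -4 (p(l) = -(-4 + 6)*(6 + 0)/3 = -2*6/3 = -⅓*12 = -4)
k = -40176 (k = -93*(-4)²*27 = -93*16*27 = -1488*27 = -40176)
-k = -1*(-40176) = 40176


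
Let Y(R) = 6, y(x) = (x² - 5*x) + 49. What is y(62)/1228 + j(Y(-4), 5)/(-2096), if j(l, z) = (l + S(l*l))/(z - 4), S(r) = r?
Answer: 932299/321736 ≈ 2.8977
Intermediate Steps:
y(x) = 49 + x² - 5*x
j(l, z) = (l + l²)/(-4 + z) (j(l, z) = (l + l*l)/(z - 4) = (l + l²)/(-4 + z))
y(62)/1228 + j(Y(-4), 5)/(-2096) = (49 + 62² - 5*62)/1228 + (6*(1 + 6)/(-4 + 5))/(-2096) = (49 + 3844 - 310)*(1/1228) + (6*7/1)*(-1/2096) = 3583*(1/1228) + (6*1*7)*(-1/2096) = 3583/1228 + 42*(-1/2096) = 3583/1228 - 21/1048 = 932299/321736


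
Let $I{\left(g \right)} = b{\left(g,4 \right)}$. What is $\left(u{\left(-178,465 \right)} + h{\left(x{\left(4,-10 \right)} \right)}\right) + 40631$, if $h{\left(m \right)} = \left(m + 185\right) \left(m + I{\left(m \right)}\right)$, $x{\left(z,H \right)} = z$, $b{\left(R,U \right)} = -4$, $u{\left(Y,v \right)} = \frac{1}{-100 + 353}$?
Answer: $\frac{10279644}{253} \approx 40631.0$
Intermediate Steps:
$u{\left(Y,v \right)} = \frac{1}{253}$
$I{\left(g \right)} = -4$
$h{\left(m \right)} = \left(-4 + m\right) \left(185 + m\right)$ ($h{\left(m \right)} = \left(m + 185\right) \left(m - 4\right) = \left(185 + m\right) \left(-4 + m\right) = \left(-4 + m\right) \left(185 + m\right)$)
$\left(u{\left(-178,465 \right)} + h{\left(x{\left(4,-10 \right)} \right)}\right) + 40631 = \left(\frac{1}{253} + \left(-740 + 4^{2} + 181 \cdot 4\right)\right) + 40631 = \left(\frac{1}{253} + \left(-740 + 16 + 724\right)\right) + 40631 = \left(\frac{1}{253} + 0\right) + 40631 = \frac{1}{253} + 40631 = \frac{10279644}{253}$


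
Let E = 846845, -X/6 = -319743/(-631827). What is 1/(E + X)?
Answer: 23401/19816948791 ≈ 1.1809e-6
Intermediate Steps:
X = -71054/23401 (X = -(-1918458)/(-631827) = -(-1918458)*(-1)/631827 = -6*35527/70203 = -71054/23401 ≈ -3.0364)
1/(E + X) = 1/(846845 - 71054/23401) = 1/(19816948791/23401) = 23401/19816948791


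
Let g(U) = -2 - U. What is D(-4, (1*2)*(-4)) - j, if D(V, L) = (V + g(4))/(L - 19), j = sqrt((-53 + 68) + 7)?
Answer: 10/27 - sqrt(22) ≈ -4.3200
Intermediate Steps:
j = sqrt(22) (j = sqrt(15 + 7) = sqrt(22) ≈ 4.6904)
D(V, L) = (-6 + V)/(-19 + L) (D(V, L) = (V + (-2 - 1*4))/(L - 19) = (V + (-2 - 4))/(-19 + L) = (V - 6)/(-19 + L) = (-6 + V)/(-19 + L))
D(-4, (1*2)*(-4)) - j = (-6 - 4)/(-19 + (1*2)*(-4)) - sqrt(22) = -10/(-19 + 2*(-4)) - sqrt(22) = -10/(-19 - 8) - sqrt(22) = -10/(-27) - sqrt(22) = -1/27*(-10) - sqrt(22) = 10/27 - sqrt(22)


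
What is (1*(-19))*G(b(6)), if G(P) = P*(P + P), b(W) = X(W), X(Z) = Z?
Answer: -1368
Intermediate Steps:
b(W) = W
G(P) = 2*P² (G(P) = P*(2*P) = 2*P²)
(1*(-19))*G(b(6)) = (1*(-19))*(2*6²) = -38*36 = -19*72 = -1368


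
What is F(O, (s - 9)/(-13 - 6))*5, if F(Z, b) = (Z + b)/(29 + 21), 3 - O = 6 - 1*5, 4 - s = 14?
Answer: 3/10 ≈ 0.30000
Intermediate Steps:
s = -10 (s = 4 - 1*14 = 4 - 14 = -10)
O = 2 (O = 3 - (6 - 1*5) = 3 - (6 - 5) = 3 - 1*1 = 3 - 1 = 2)
F(Z, b) = Z/50 + b/50 (F(Z, b) = (Z + b)/50 = (Z + b)*(1/50) = Z/50 + b/50)
F(O, (s - 9)/(-13 - 6))*5 = ((1/50)*2 + ((-10 - 9)/(-13 - 6))/50)*5 = (1/25 + (-19/(-19))/50)*5 = (1/25 + (-19*(-1/19))/50)*5 = (1/25 + (1/50)*1)*5 = (1/25 + 1/50)*5 = (3/50)*5 = 3/10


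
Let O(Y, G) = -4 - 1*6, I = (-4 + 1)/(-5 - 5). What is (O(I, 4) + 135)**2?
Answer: 15625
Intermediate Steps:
I = 3/10 (I = -3/(-10) = -3*(-1/10) = 3/10 ≈ 0.30000)
O(Y, G) = -10 (O(Y, G) = -4 - 6 = -10)
(O(I, 4) + 135)**2 = (-10 + 135)**2 = 125**2 = 15625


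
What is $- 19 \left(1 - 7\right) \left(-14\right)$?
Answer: $-1596$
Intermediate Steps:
$- 19 \left(1 - 7\right) \left(-14\right) = \left(-19\right) \left(-6\right) \left(-14\right) = 114 \left(-14\right) = -1596$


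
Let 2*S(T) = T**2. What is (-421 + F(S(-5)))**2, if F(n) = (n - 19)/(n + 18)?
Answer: 660181636/3721 ≈ 1.7742e+5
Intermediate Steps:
S(T) = T**2/2
F(n) = (-19 + n)/(18 + n)
(-421 + F(S(-5)))**2 = (-421 + (-19 + (1/2)*(-5)**2)/(18 + (1/2)*(-5)**2))**2 = (-421 + (-19 + (1/2)*25)/(18 + (1/2)*25))**2 = (-421 + (-19 + 25/2)/(18 + 25/2))**2 = (-421 - 13/2/(61/2))**2 = (-421 + (2/61)*(-13/2))**2 = (-421 - 13/61)**2 = (-25694/61)**2 = 660181636/3721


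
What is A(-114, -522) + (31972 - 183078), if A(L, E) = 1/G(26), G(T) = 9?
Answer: -1359953/9 ≈ -1.5111e+5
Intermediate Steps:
A(L, E) = ⅑ (A(L, E) = 1/9 = ⅑)
A(-114, -522) + (31972 - 183078) = ⅑ + (31972 - 183078) = ⅑ - 151106 = -1359953/9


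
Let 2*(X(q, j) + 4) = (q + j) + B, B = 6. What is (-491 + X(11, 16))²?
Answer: 915849/4 ≈ 2.2896e+5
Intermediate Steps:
X(q, j) = -1 + j/2 + q/2 (X(q, j) = -4 + ((q + j) + 6)/2 = -4 + ((j + q) + 6)/2 = -4 + (6 + j + q)/2 = -4 + (3 + j/2 + q/2) = -1 + j/2 + q/2)
(-491 + X(11, 16))² = (-491 + (-1 + (½)*16 + (½)*11))² = (-491 + (-1 + 8 + 11/2))² = (-491 + 25/2)² = (-957/2)² = 915849/4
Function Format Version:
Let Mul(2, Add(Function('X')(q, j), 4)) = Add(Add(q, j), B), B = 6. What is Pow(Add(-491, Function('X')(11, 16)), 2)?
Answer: Rational(915849, 4) ≈ 2.2896e+5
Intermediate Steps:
Function('X')(q, j) = Add(-1, Mul(Rational(1, 2), j), Mul(Rational(1, 2), q)) (Function('X')(q, j) = Add(-4, Mul(Rational(1, 2), Add(Add(q, j), 6))) = Add(-4, Mul(Rational(1, 2), Add(Add(j, q), 6))) = Add(-4, Mul(Rational(1, 2), Add(6, j, q))) = Add(-4, Add(3, Mul(Rational(1, 2), j), Mul(Rational(1, 2), q))) = Add(-1, Mul(Rational(1, 2), j), Mul(Rational(1, 2), q)))
Pow(Add(-491, Function('X')(11, 16)), 2) = Pow(Add(-491, Add(-1, Mul(Rational(1, 2), 16), Mul(Rational(1, 2), 11))), 2) = Pow(Add(-491, Add(-1, 8, Rational(11, 2))), 2) = Pow(Add(-491, Rational(25, 2)), 2) = Pow(Rational(-957, 2), 2) = Rational(915849, 4)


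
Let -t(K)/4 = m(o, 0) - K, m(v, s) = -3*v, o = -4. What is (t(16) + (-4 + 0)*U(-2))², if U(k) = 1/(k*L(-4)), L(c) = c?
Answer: 961/4 ≈ 240.25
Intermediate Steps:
U(k) = -1/(4*k) (U(k) = 1/(k*(-4)) = -¼/k = -1/(4*k))
t(K) = -48 + 4*K (t(K) = -4*(-3*(-4) - K) = -4*(12 - K) = -48 + 4*K)
(t(16) + (-4 + 0)*U(-2))² = ((-48 + 4*16) + (-4 + 0)*(-¼/(-2)))² = ((-48 + 64) - (-1)*(-1)/2)² = (16 - 4*⅛)² = (16 - ½)² = (31/2)² = 961/4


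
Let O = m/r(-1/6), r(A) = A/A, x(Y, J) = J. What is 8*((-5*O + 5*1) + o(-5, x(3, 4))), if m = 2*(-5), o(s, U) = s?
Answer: 400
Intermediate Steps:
m = -10
r(A) = 1
O = -10 (O = -10/1 = -10*1 = -10)
8*((-5*O + 5*1) + o(-5, x(3, 4))) = 8*((-5*(-10) + 5*1) - 5) = 8*((50 + 5) - 5) = 8*(55 - 5) = 8*50 = 400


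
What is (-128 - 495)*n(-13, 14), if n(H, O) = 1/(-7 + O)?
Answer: -89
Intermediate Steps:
(-128 - 495)*n(-13, 14) = (-128 - 495)/(-7 + 14) = -623/7 = -623*⅐ = -89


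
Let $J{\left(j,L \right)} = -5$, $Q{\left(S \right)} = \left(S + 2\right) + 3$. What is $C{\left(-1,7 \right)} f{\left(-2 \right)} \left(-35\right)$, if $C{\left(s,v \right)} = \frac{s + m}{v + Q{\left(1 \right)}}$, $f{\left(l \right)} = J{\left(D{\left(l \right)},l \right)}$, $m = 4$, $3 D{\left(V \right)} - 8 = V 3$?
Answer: $\frac{525}{13} \approx 40.385$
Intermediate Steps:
$D{\left(V \right)} = \frac{8}{3} + V$ ($D{\left(V \right)} = \frac{8}{3} + \frac{V 3}{3} = \frac{8}{3} + \frac{3 V}{3} = \frac{8}{3} + V$)
$Q{\left(S \right)} = 5 + S$ ($Q{\left(S \right)} = \left(2 + S\right) + 3 = 5 + S$)
$f{\left(l \right)} = -5$
$C{\left(s,v \right)} = \frac{4 + s}{6 + v}$ ($C{\left(s,v \right)} = \frac{s + 4}{v + \left(5 + 1\right)} = \frac{4 + s}{v + 6} = \frac{4 + s}{6 + v}$)
$C{\left(-1,7 \right)} f{\left(-2 \right)} \left(-35\right) = \frac{4 - 1}{6 + 7} \left(-5\right) \left(-35\right) = \frac{1}{13} \cdot 3 \left(-5\right) \left(-35\right) = \frac{3}{13} \left(-5\right) \left(-35\right) = \left(- \frac{15}{13}\right) \left(-35\right) = \frac{525}{13}$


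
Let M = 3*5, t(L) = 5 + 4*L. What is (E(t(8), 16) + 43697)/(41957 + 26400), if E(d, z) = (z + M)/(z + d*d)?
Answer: 60520376/94674445 ≈ 0.63925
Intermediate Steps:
M = 15
E(d, z) = (15 + z)/(z + d**2) (E(d, z) = (z + 15)/(z + d*d) = (15 + z)/(z + d**2))
(E(t(8), 16) + 43697)/(41957 + 26400) = ((15 + 16)/(16 + (5 + 4*8)**2) + 43697)/(41957 + 26400) = (31/(16 + (5 + 32)**2) + 43697)/68357 = (31/(16 + 37**2) + 43697)*(1/68357) = (31/(16 + 1369) + 43697)*(1/68357) = (31/1385 + 43697)*(1/68357) = (60520376/1385)*(1/68357) = 60520376/94674445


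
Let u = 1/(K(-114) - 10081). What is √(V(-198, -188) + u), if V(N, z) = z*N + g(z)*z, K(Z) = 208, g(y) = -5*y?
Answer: I*√1510836677873/3291 ≈ 373.49*I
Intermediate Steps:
V(N, z) = -5*z² + N*z (V(N, z) = z*N + (-5*z)*z = N*z - 5*z² = -5*z² + N*z)
u = -1/9873 (u = 1/(208 - 10081) = 1/(-9873) = -1/9873 ≈ -0.00010129)
√(V(-198, -188) + u) = √(-188*(-198 - 5*(-188)) - 1/9873) = √(-188*(-198 + 940) - 1/9873) = √(-188*742 - 1/9873) = √(-139496 - 1/9873) = √(-1377244009/9873) = I*√1510836677873/3291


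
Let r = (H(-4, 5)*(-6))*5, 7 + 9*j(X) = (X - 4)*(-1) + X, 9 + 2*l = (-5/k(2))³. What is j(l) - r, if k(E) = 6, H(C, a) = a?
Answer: 449/3 ≈ 149.67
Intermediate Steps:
l = -2069/432 (l = -9/2 + (-5/6)³/2 = -9/2 + (-5*⅙)³/2 = -9/2 + (-⅚)³/2 = -9/2 + (½)*(-125/216) = -9/2 - 125/432 = -2069/432 ≈ -4.7894)
j(X) = -⅓ (j(X) = -7/9 + ((X - 4)*(-1) + X)/9 = -7/9 + ((-4 + X)*(-1) + X)/9 = -7/9 + ((4 - X) + X)/9 = -7/9 + (⅑)*4 = -7/9 + 4/9 = -⅓)
r = -150 (r = (5*(-6))*5 = -30*5 = -150)
j(l) - r = -⅓ - 1*(-150) = -⅓ + 150 = 449/3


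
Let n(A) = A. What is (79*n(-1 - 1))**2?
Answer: 24964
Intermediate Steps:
(79*n(-1 - 1))**2 = (79*(-1 - 1))**2 = (79*(-2))**2 = (-158)**2 = 24964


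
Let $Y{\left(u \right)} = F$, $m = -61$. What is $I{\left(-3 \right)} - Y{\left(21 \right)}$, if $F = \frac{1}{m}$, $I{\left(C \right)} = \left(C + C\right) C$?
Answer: $\frac{1099}{61} \approx 18.016$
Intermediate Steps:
$I{\left(C \right)} = 2 C^{2}$ ($I{\left(C \right)} = 2 C C = 2 C^{2}$)
$F = - \frac{1}{61}$ ($F = \frac{1}{-61} = - \frac{1}{61} \approx -0.016393$)
$Y{\left(u \right)} = - \frac{1}{61}$
$I{\left(-3 \right)} - Y{\left(21 \right)} = 2 \left(-3\right)^{2} - - \frac{1}{61} = 2 \cdot 9 + \frac{1}{61} = 18 + \frac{1}{61} = \frac{1099}{61}$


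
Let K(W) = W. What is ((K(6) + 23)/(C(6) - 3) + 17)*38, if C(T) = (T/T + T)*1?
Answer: 1843/2 ≈ 921.50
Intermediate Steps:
C(T) = 1 + T (C(T) = (1 + T)*1 = 1 + T)
((K(6) + 23)/(C(6) - 3) + 17)*38 = ((6 + 23)/((1 + 6) - 3) + 17)*38 = (29/(7 - 3) + 17)*38 = (29/4 + 17)*38 = (97/4)*38 = 1843/2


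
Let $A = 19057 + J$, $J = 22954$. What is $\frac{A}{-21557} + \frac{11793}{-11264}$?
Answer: $- \frac{727433605}{242818048} \approx -2.9958$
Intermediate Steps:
$A = 42011$ ($A = 19057 + 22954 = 42011$)
$\frac{A}{-21557} + \frac{11793}{-11264} = \frac{42011}{-21557} + \frac{11793}{-11264} = 42011 \left(- \frac{1}{21557}\right) + 11793 \left(- \frac{1}{11264}\right) = - \frac{42011}{21557} - \frac{11793}{11264} = - \frac{727433605}{242818048}$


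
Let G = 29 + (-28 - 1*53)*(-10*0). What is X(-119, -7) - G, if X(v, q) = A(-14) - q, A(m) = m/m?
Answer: -21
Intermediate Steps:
A(m) = 1
X(v, q) = 1 - q
G = 29 (G = 29 + (-28 - 53)*0 = 29 - 81*0 = 29 + 0 = 29)
X(-119, -7) - G = (1 - 1*(-7)) - 1*29 = (1 + 7) - 29 = 8 - 29 = -21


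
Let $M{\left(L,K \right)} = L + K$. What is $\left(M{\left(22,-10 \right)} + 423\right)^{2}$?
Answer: $189225$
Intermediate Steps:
$M{\left(L,K \right)} = K + L$
$\left(M{\left(22,-10 \right)} + 423\right)^{2} = \left(\left(-10 + 22\right) + 423\right)^{2} = \left(12 + 423\right)^{2} = 435^{2} = 189225$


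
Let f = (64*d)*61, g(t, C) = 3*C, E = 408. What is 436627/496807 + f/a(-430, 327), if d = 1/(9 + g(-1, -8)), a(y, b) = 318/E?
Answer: -131541229439/394961565 ≈ -333.05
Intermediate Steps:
a(y, b) = 53/68 (a(y, b) = 318/408 = 318*(1/408) = 53/68)
d = -1/15 (d = 1/(9 + 3*(-8)) = 1/(9 - 24) = 1/(-15) = -1/15 ≈ -0.066667)
f = -3904/15 (f = (64*(-1/15))*61 = -64/15*61 = -3904/15 ≈ -260.27)
436627/496807 + f/a(-430, 327) = 436627/496807 - 3904/(15*53/68) = 436627*(1/496807) - 3904/15*68/53 = 436627/496807 - 265472/795 = -131541229439/394961565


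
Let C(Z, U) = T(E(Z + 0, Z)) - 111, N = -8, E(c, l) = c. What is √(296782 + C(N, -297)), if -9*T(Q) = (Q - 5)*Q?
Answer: √2669935/3 ≈ 544.66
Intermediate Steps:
T(Q) = -Q*(-5 + Q)/9 (T(Q) = -(Q - 5)*Q/9 = -(-5 + Q)*Q/9 = -Q*(-5 + Q)/9)
C(Z, U) = -111 + Z*(5 - Z)/9 (C(Z, U) = (Z + 0)*(5 - (Z + 0))/9 - 111 = Z*(5 - Z)/9 - 111 = -111 + Z*(5 - Z)/9)
√(296782 + C(N, -297)) = √(296782 + (-111 - ⅑*(-8)*(-5 - 8))) = √(296782 + (-111 - ⅑*(-8)*(-13))) = √(296782 + (-111 - 104/9)) = √(296782 - 1103/9) = √(2669935/9) = √2669935/3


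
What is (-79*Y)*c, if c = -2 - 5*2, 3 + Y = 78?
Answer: 71100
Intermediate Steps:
Y = 75 (Y = -3 + 78 = 75)
c = -12 (c = -2 - 10 = -12)
(-79*Y)*c = -79*75*(-12) = -5925*(-12) = 71100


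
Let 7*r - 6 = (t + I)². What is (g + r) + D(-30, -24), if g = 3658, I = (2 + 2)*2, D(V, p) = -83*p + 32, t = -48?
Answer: 41380/7 ≈ 5911.4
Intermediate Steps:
D(V, p) = 32 - 83*p
I = 8 (I = 4*2 = 8)
r = 1606/7 (r = 6/7 + (-48 + 8)²/7 = 6/7 + (⅐)*(-40)² = 6/7 + (⅐)*1600 = 6/7 + 1600/7 = 1606/7 ≈ 229.43)
(g + r) + D(-30, -24) = (3658 + 1606/7) + (32 - 83*(-24)) = 27212/7 + (32 + 1992) = 27212/7 + 2024 = 41380/7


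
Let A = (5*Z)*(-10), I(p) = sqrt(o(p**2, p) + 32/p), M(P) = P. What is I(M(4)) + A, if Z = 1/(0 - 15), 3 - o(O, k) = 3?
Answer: 10/3 + 2*sqrt(2) ≈ 6.1618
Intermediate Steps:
o(O, k) = 0 (o(O, k) = 3 - 1*3 = 3 - 3 = 0)
Z = -1/15 (Z = 1/(-15) = -1/15 ≈ -0.066667)
I(p) = 4*sqrt(2)*sqrt(1/p) (I(p) = sqrt(0 + 32/p) = sqrt(32/p) = 4*sqrt(2)*sqrt(1/p))
A = 10/3 (A = (5*(-1/15))*(-10) = -1/3*(-10) = 10/3 ≈ 3.3333)
I(M(4)) + A = 4*sqrt(2)*sqrt(1/4) + 10/3 = 4*sqrt(2)*(1/2) + 10/3 = 2*sqrt(2) + 10/3 = 10/3 + 2*sqrt(2)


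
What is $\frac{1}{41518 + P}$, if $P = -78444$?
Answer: $- \frac{1}{36926} \approx -2.7081 \cdot 10^{-5}$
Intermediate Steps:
$\frac{1}{41518 + P} = \frac{1}{41518 - 78444} = \frac{1}{-36926} = - \frac{1}{36926}$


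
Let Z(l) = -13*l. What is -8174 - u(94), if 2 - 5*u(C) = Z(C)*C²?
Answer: -10838464/5 ≈ -2.1677e+6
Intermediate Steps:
u(C) = ⅖ + 13*C³/5 (u(C) = ⅖ - (-13*C)*C²/5 = ⅖ - (-13)*C³/5 = ⅖ + 13*C³/5)
-8174 - u(94) = -8174 - (⅖ + (13/5)*94³) = -8174 - (⅖ + (13/5)*830584) = -8174 - (⅖ + 10797592/5) = -8174 - 1*10797594/5 = -8174 - 10797594/5 = -10838464/5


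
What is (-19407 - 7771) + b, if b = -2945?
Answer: -30123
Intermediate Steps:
(-19407 - 7771) + b = (-19407 - 7771) - 2945 = -27178 - 2945 = -30123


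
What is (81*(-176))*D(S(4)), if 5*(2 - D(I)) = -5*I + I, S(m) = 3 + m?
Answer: -541728/5 ≈ -1.0835e+5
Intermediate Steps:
D(I) = 2 + 4*I/5 (D(I) = 2 - (-5*I + I)/5 = 2 - (-4)*I/5 = 2 + 4*I/5)
(81*(-176))*D(S(4)) = (81*(-176))*(2 + 4*(3 + 4)/5) = -14256*(2 + (⅘)*7) = -14256*(2 + 28/5) = -14256*38/5 = -541728/5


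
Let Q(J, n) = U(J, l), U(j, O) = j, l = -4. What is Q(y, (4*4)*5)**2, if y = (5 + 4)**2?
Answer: 6561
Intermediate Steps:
y = 81 (y = 9**2 = 81)
Q(J, n) = J
Q(y, (4*4)*5)**2 = 81**2 = 6561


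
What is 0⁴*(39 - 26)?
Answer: 0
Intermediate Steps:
0⁴*(39 - 26) = 0*13 = 0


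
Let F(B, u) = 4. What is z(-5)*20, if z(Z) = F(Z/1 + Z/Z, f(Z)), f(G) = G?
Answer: 80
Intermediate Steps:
z(Z) = 4
z(-5)*20 = 4*20 = 80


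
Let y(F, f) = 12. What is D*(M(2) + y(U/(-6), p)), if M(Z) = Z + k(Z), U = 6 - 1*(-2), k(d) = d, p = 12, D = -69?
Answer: -1104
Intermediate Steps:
U = 8 (U = 6 + 2 = 8)
M(Z) = 2*Z (M(Z) = Z + Z = 2*Z)
D*(M(2) + y(U/(-6), p)) = -69*(2*2 + 12) = -69*(4 + 12) = -69*16 = -1104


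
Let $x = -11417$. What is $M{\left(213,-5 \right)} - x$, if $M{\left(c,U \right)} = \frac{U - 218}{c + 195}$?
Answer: $\frac{4657913}{408} \approx 11416.0$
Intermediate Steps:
$M{\left(c,U \right)} = \frac{-218 + U}{195 + c}$
$M{\left(213,-5 \right)} - x = \frac{-218 - 5}{195 + 213} - -11417 = \frac{1}{408} \left(-223\right) + 11417 = - \frac{223}{408} + 11417 = \frac{4657913}{408}$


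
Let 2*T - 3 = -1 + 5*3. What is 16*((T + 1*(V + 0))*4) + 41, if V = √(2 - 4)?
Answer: 585 + 64*I*√2 ≈ 585.0 + 90.51*I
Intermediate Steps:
V = I*√2 (V = √(-2) = I*√2 ≈ 1.4142*I)
T = 17/2 (T = 3/2 + (-1 + 5*3)/2 = 3/2 + (-1 + 15)/2 = 3/2 + (½)*14 = 3/2 + 7 = 17/2 ≈ 8.5000)
16*((T + 1*(V + 0))*4) + 41 = 16*((17/2 + 1*(I*√2 + 0))*4) + 41 = 16*((17/2 + 1*(I*√2))*4) + 41 = 16*((17/2 + I*√2)*4) + 41 = 16*(34 + 4*I*√2) + 41 = (544 + 64*I*√2) + 41 = 585 + 64*I*√2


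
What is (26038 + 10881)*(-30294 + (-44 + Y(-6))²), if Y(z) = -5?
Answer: -1029781667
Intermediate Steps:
(26038 + 10881)*(-30294 + (-44 + Y(-6))²) = (26038 + 10881)*(-30294 + (-44 - 5)²) = 36919*(-30294 + (-49)²) = 36919*(-30294 + 2401) = 36919*(-27893) = -1029781667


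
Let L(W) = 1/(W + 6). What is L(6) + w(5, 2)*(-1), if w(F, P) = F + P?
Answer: -83/12 ≈ -6.9167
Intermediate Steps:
L(W) = 1/(6 + W)
L(6) + w(5, 2)*(-1) = 1/(6 + 6) + (5 + 2)*(-1) = 1/12 + 7*(-1) = 1/12 - 7 = -83/12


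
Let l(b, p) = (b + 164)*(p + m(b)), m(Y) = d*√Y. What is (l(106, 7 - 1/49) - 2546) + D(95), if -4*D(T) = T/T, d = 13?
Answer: -129705/196 + 3510*√106 ≈ 35476.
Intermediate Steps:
m(Y) = 13*√Y
l(b, p) = (164 + b)*(p + 13*√b) (l(b, p) = (b + 164)*(p + 13*√b) = (164 + b)*(p + 13*√b))
D(T) = -¼ (D(T) = -T/(4*T) = -¼*1 = -¼)
(l(106, 7 - 1/49) - 2546) + D(95) = ((13*106^(3/2) + 164*(7 - 1/49) + 2132*√106 + 106*(7 - 1/49)) - 2546) - ¼ = ((13*(106*√106) + 164*(7 - 1*1/49) + 2132*√106 + 106*(7 - 1*1/49)) - 2546) - ¼ = ((1378*√106 + 164*(7 - 1/49) + 2132*√106 + 106*(7 - 1/49)) - 2546) - ¼ = ((1378*√106 + 164*(342/49) + 2132*√106 + 106*(342/49)) - 2546) - ¼ = ((1378*√106 + 56088/49 + 2132*√106 + 36252/49) - 2546) - ¼ = ((92340/49 + 3510*√106) - 2546) - ¼ = (-32414/49 + 3510*√106) - ¼ = -129705/196 + 3510*√106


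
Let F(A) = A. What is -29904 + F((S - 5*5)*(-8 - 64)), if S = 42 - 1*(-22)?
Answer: -32712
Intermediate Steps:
S = 64 (S = 42 + 22 = 64)
-29904 + F((S - 5*5)*(-8 - 64)) = -29904 + (64 - 5*5)*(-8 - 64) = -29904 + (64 - 25)*(-72) = -29904 + 39*(-72) = -29904 - 2808 = -32712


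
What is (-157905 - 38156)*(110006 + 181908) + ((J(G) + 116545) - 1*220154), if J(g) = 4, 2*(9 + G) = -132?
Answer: -57233054359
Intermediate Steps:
G = -75 (G = -9 + (½)*(-132) = -9 - 66 = -75)
(-157905 - 38156)*(110006 + 181908) + ((J(G) + 116545) - 1*220154) = (-157905 - 38156)*(110006 + 181908) + ((4 + 116545) - 1*220154) = -196061*291914 + (116549 - 220154) = -57232950754 - 103605 = -57233054359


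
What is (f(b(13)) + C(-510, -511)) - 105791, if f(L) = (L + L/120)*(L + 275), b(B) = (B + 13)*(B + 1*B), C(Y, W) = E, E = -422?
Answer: 5420203/10 ≈ 5.4202e+5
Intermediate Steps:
C(Y, W) = -422
b(B) = 2*B*(13 + B) (b(B) = (13 + B)*(B + B) = (13 + B)*(2*B) = 2*B*(13 + B))
f(L) = 121*L*(275 + L)/120 (f(L) = (L + L*(1/120))*(275 + L) = (L + L/120)*(275 + L) = (121*L/120)*(275 + L) = 121*L*(275 + L)/120)
(f(b(13)) + C(-510, -511)) - 105791 = (121*(2*13*(13 + 13))*(275 + 2*13*(13 + 13))/120 - 422) - 105791 = (121*(2*13*26)*(275 + 2*13*26)/120 - 422) - 105791 = ((121/120)*676*(275 + 676) - 422) - 105791 = ((121/120)*676*951 - 422) - 105791 = (6482333/10 - 422) - 105791 = 6478113/10 - 105791 = 5420203/10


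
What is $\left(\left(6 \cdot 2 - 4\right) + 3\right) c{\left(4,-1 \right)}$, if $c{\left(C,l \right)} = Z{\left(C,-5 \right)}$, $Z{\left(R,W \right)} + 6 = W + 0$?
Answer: $-121$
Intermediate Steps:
$Z{\left(R,W \right)} = -6 + W$ ($Z{\left(R,W \right)} = -6 + \left(W + 0\right) = -6 + W$)
$c{\left(C,l \right)} = -11$ ($c{\left(C,l \right)} = -6 - 5 = -11$)
$\left(\left(6 \cdot 2 - 4\right) + 3\right) c{\left(4,-1 \right)} = \left(\left(6 \cdot 2 - 4\right) + 3\right) \left(-11\right) = \left(\left(12 - 4\right) + 3\right) \left(-11\right) = \left(8 + 3\right) \left(-11\right) = 11 \left(-11\right) = -121$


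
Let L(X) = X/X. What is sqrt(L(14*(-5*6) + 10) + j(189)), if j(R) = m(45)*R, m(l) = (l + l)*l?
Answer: sqrt(765451) ≈ 874.90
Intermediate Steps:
L(X) = 1
m(l) = 2*l**2 (m(l) = (2*l)*l = 2*l**2)
j(R) = 4050*R (j(R) = (2*45**2)*R = (2*2025)*R = 4050*R)
sqrt(L(14*(-5*6) + 10) + j(189)) = sqrt(1 + 4050*189) = sqrt(1 + 765450) = sqrt(765451)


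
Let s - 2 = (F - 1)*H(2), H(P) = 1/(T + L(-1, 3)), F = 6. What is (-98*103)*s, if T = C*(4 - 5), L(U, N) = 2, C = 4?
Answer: 5047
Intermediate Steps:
T = -4 (T = 4*(4 - 5) = 4*(-1) = -4)
H(P) = -1/2 (H(P) = 1/(-4 + 2) = 1/(-2) = -1/2)
s = -1/2 (s = 2 + (6 - 1)*(-1/2) = 2 + 5*(-1/2) = 2 - 5/2 = -1/2 ≈ -0.50000)
(-98*103)*s = -98*103*(-1/2) = -10094*(-1/2) = 5047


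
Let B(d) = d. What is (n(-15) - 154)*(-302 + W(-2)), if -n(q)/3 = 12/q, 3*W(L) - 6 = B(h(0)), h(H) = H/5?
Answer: 45480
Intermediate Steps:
h(H) = H/5 (h(H) = H*(1/5) = H/5)
W(L) = 2 (W(L) = 2 + ((1/5)*0)/3 = 2 + (1/3)*0 = 2 + 0 = 2)
n(q) = -36/q
(n(-15) - 154)*(-302 + W(-2)) = (-36/(-15) - 154)*(-302 + 2) = (-36*(-1/15) - 154)*(-300) = (12/5 - 154)*(-300) = -758/5*(-300) = 45480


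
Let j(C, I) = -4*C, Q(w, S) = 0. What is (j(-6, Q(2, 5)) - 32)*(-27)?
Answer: 216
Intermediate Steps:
(j(-6, Q(2, 5)) - 32)*(-27) = (-4*(-6) - 32)*(-27) = (24 - 32)*(-27) = -8*(-27) = 216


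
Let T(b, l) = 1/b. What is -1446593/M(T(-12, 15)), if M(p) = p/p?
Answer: -1446593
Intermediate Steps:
M(p) = 1
-1446593/M(T(-12, 15)) = -1446593/1 = -1446593*1 = -1446593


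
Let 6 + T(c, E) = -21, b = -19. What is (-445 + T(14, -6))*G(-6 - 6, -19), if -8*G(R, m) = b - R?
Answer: -413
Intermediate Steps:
T(c, E) = -27 (T(c, E) = -6 - 21 = -27)
G(R, m) = 19/8 + R/8 (G(R, m) = -(-19 - R)/8 = 19/8 + R/8)
(-445 + T(14, -6))*G(-6 - 6, -19) = (-445 - 27)*(19/8 + (-6 - 6)/8) = -472*(19/8 + (⅛)*(-12)) = -472*(19/8 - 3/2) = -472*7/8 = -413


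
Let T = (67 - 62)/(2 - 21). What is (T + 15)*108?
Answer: 30240/19 ≈ 1591.6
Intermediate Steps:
T = -5/19 (T = 5/(-19) = 5*(-1/19) = -5/19 ≈ -0.26316)
(T + 15)*108 = (-5/19 + 15)*108 = (280/19)*108 = 30240/19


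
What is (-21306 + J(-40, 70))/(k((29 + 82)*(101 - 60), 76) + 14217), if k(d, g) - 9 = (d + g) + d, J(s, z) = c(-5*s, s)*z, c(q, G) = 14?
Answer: -10163/11702 ≈ -0.86848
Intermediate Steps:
J(s, z) = 14*z
k(d, g) = 9 + g + 2*d (k(d, g) = 9 + ((d + g) + d) = 9 + (g + 2*d) = 9 + g + 2*d)
(-21306 + J(-40, 70))/(k((29 + 82)*(101 - 60), 76) + 14217) = (-21306 + 14*70)/((9 + 76 + 2*((29 + 82)*(101 - 60))) + 14217) = (-21306 + 980)/((9 + 76 + 2*(111*41)) + 14217) = -20326/((9 + 76 + 2*4551) + 14217) = -20326/((9 + 76 + 9102) + 14217) = -20326/(9187 + 14217) = -20326/23404 = -20326*1/23404 = -10163/11702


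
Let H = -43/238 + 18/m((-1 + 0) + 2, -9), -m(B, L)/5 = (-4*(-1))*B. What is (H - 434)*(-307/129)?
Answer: 26491337/25585 ≈ 1035.4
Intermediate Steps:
m(B, L) = -20*B (m(B, L) = -5*(-4*(-1))*B = -20*B)
H = -643/595 (H = -43/238 + 18/((-20*((-1 + 0) + 2))) = -43*1/238 + 18/((-20*(-1 + 2))) = -43/238 + 18/((-20*1)) = -43/238 + 18/(-20) = -43/238 + 18*(-1/20) = -43/238 - 9/10 = -643/595 ≈ -1.0807)
(H - 434)*(-307/129) = (-643/595 - 434)*(-307/129) = -(-79474011)/(595*129) = -258873/595*(-307/129) = 26491337/25585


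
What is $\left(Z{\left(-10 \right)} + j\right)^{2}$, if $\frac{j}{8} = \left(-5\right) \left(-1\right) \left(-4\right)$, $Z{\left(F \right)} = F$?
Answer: $28900$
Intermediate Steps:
$j = -160$ ($j = 8 \left(-5\right) \left(-1\right) \left(-4\right) = 8 \cdot 5 \left(-4\right) = 8 \left(-20\right) = -160$)
$\left(Z{\left(-10 \right)} + j\right)^{2} = \left(-10 - 160\right)^{2} = \left(-170\right)^{2} = 28900$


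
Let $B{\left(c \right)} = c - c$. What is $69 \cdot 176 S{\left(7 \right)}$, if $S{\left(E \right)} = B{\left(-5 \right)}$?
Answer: $0$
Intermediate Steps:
$B{\left(c \right)} = 0$
$S{\left(E \right)} = 0$
$69 \cdot 176 S{\left(7 \right)} = 69 \cdot 176 \cdot 0 = 12144 \cdot 0 = 0$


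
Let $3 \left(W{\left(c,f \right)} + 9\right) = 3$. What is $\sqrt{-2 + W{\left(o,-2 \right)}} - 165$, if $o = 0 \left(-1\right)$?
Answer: $-165 + i \sqrt{10} \approx -165.0 + 3.1623 i$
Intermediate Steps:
$o = 0$
$W{\left(c,f \right)} = -8$ ($W{\left(c,f \right)} = -9 + \frac{1}{3} \cdot 3 = -9 + 1 = -8$)
$\sqrt{-2 + W{\left(o,-2 \right)}} - 165 = \sqrt{-2 - 8} - 165 = \sqrt{-10} - 165 = i \sqrt{10} - 165 = -165 + i \sqrt{10}$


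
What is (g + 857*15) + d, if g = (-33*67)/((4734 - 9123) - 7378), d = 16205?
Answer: 341951231/11767 ≈ 29060.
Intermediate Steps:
g = 2211/11767 (g = -2211/(-4389 - 7378) = -2211/(-11767) = -2211*(-1/11767) = 2211/11767 ≈ 0.18790)
(g + 857*15) + d = (2211/11767 + 857*15) + 16205 = (2211/11767 + 12855) + 16205 = 151266996/11767 + 16205 = 341951231/11767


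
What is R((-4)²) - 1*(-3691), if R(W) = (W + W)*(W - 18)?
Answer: 3627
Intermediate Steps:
R(W) = 2*W*(-18 + W) (R(W) = (2*W)*(-18 + W) = 2*W*(-18 + W))
R((-4)²) - 1*(-3691) = 2*(-4)²*(-18 + (-4)²) - 1*(-3691) = 2*16*(-18 + 16) + 3691 = 2*16*(-2) + 3691 = -64 + 3691 = 3627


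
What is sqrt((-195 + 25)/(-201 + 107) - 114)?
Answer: I*sqrt(247831)/47 ≈ 10.592*I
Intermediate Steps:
sqrt((-195 + 25)/(-201 + 107) - 114) = sqrt(-170/(-94) - 114) = sqrt(-170*(-1/94) - 114) = sqrt(85/47 - 114) = sqrt(-5273/47) = I*sqrt(247831)/47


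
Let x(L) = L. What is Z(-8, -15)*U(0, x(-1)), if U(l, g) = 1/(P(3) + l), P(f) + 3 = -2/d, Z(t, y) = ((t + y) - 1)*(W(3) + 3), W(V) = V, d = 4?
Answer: 288/7 ≈ 41.143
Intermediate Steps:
Z(t, y) = -6 + 6*t + 6*y (Z(t, y) = ((t + y) - 1)*(3 + 3) = (-1 + t + y)*6 = -6 + 6*t + 6*y)
P(f) = -7/2 (P(f) = -3 - 2/4 = -3 - 2*¼ = -3 - ½ = -7/2)
U(l, g) = 1/(-7/2 + l)
Z(-8, -15)*U(0, x(-1)) = (-6 + 6*(-8) + 6*(-15))*(2/(-7 + 2*0)) = (-6 - 48 - 90)*(2/(-7 + 0)) = -288/(-7) = -288*(-1)/7 = -144*(-2/7) = 288/7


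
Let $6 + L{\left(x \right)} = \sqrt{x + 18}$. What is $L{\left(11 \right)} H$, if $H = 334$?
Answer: $-2004 + 334 \sqrt{29} \approx -205.35$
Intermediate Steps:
$L{\left(x \right)} = -6 + \sqrt{18 + x}$ ($L{\left(x \right)} = -6 + \sqrt{x + 18} = -6 + \sqrt{18 + x}$)
$L{\left(11 \right)} H = \left(-6 + \sqrt{18 + 11}\right) 334 = \left(-6 + \sqrt{29}\right) 334 = -2004 + 334 \sqrt{29}$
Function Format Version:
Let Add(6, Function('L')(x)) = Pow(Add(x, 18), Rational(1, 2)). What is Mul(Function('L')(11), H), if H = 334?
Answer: Add(-2004, Mul(334, Pow(29, Rational(1, 2)))) ≈ -205.35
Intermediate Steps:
Function('L')(x) = Add(-6, Pow(Add(18, x), Rational(1, 2))) (Function('L')(x) = Add(-6, Pow(Add(x, 18), Rational(1, 2))) = Add(-6, Pow(Add(18, x), Rational(1, 2))))
Mul(Function('L')(11), H) = Mul(Add(-6, Pow(Add(18, 11), Rational(1, 2))), 334) = Mul(Add(-6, Pow(29, Rational(1, 2))), 334) = Add(-2004, Mul(334, Pow(29, Rational(1, 2))))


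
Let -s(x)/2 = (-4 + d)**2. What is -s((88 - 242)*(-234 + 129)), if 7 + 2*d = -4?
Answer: 361/2 ≈ 180.50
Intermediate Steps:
d = -11/2 (d = -7/2 + (1/2)*(-4) = -7/2 - 2 = -11/2 ≈ -5.5000)
s(x) = -361/2 (s(x) = -2*(-4 - 11/2)**2 = -2*(-19/2)**2 = -2*361/4 = -361/2)
-s((88 - 242)*(-234 + 129)) = -1*(-361/2) = 361/2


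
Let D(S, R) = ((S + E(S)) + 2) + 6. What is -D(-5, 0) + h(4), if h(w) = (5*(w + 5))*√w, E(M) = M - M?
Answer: 87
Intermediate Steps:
E(M) = 0
D(S, R) = 8 + S (D(S, R) = ((S + 0) + 2) + 6 = (S + 2) + 6 = (2 + S) + 6 = 8 + S)
h(w) = √w*(25 + 5*w) (h(w) = (5*(5 + w))*√w = (25 + 5*w)*√w = √w*(25 + 5*w))
-D(-5, 0) + h(4) = -(8 - 5) + 5*√4*(5 + 4) = -1*3 + 5*2*9 = -3 + 90 = 87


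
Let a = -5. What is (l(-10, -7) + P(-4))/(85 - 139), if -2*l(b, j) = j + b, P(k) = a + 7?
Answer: -7/36 ≈ -0.19444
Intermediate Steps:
P(k) = 2 (P(k) = -5 + 7 = 2)
l(b, j) = -b/2 - j/2 (l(b, j) = -(j + b)/2 = -(b + j)/2 = -b/2 - j/2)
(l(-10, -7) + P(-4))/(85 - 139) = ((-½*(-10) - ½*(-7)) + 2)/(85 - 139) = ((5 + 7/2) + 2)/(-54) = -(17/2 + 2)/54 = -1/54*21/2 = -7/36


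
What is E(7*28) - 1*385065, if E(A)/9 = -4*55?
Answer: -387045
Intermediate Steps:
E(A) = -1980 (E(A) = 9*(-4*55) = 9*(-220) = -1980)
E(7*28) - 1*385065 = -1980 - 1*385065 = -1980 - 385065 = -387045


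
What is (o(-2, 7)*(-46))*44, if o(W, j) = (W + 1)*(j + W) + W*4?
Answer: 26312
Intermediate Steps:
o(W, j) = 4*W + (1 + W)*(W + j) (o(W, j) = (1 + W)*(W + j) + 4*W = 4*W + (1 + W)*(W + j))
(o(-2, 7)*(-46))*44 = ((7 + (-2)**2 + 5*(-2) - 2*7)*(-46))*44 = ((7 + 4 - 10 - 14)*(-46))*44 = -13*(-46)*44 = 598*44 = 26312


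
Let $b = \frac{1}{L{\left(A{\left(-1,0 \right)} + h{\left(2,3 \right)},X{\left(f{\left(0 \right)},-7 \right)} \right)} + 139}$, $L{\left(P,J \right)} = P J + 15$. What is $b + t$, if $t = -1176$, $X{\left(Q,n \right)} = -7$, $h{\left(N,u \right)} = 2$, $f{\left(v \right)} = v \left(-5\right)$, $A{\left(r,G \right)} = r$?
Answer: $- \frac{172871}{147} \approx -1176.0$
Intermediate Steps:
$f{\left(v \right)} = - 5 v$
$L{\left(P,J \right)} = 15 + J P$ ($L{\left(P,J \right)} = J P + 15 = 15 + J P$)
$b = \frac{1}{147}$ ($b = \frac{1}{\left(15 - 7 \left(-1 + 2\right)\right) + 139} = \frac{1}{\left(15 - 7\right) + 139} = \frac{1}{8 + 139} = \frac{1}{147} \approx 0.0068027$)
$b + t = \frac{1}{147} - 1176 = - \frac{172871}{147}$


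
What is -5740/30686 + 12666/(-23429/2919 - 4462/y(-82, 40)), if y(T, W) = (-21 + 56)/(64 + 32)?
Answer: -3349294718840/2742406730647 ≈ -1.2213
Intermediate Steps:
y(T, W) = 35/96
-5740/30686 + 12666/(-23429/2919 - 4462/y(-82, 40)) = -5740/30686 + 12666/(-23429/2919 - 4462/35/96) = -5740*1/30686 + 12666/(-23429*1/2919 - 4462*96/35) = -2870/15343 + 12666/(-3347/417 - 428352/35) = -2870/15343 + 12666/(-178739929/14595) = -2870/15343 + 12666*(-14595/178739929) = -2870/15343 - 184860270/178739929 = -3349294718840/2742406730647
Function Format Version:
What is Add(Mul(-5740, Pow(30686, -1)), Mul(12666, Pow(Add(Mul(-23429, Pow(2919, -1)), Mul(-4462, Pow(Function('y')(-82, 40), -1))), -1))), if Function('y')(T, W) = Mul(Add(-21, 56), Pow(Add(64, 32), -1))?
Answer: Rational(-3349294718840, 2742406730647) ≈ -1.2213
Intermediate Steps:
Function('y')(T, W) = Rational(35, 96) (Function('y')(T, W) = Mul(35, Pow(96, -1)) = Mul(35, Rational(1, 96)) = Rational(35, 96))
Add(Mul(-5740, Pow(30686, -1)), Mul(12666, Pow(Add(Mul(-23429, Pow(2919, -1)), Mul(-4462, Pow(Function('y')(-82, 40), -1))), -1))) = Add(Mul(-5740, Pow(30686, -1)), Mul(12666, Pow(Add(Mul(-23429, Pow(2919, -1)), Mul(-4462, Pow(Rational(35, 96), -1))), -1))) = Add(Mul(-5740, Rational(1, 30686)), Mul(12666, Pow(Add(Mul(-23429, Rational(1, 2919)), Mul(-4462, Rational(96, 35))), -1))) = Add(Rational(-2870, 15343), Mul(12666, Pow(Add(Rational(-3347, 417), Rational(-428352, 35)), -1))) = Add(Rational(-2870, 15343), Mul(12666, Pow(Rational(-178739929, 14595), -1))) = Add(Rational(-2870, 15343), Mul(12666, Rational(-14595, 178739929))) = Add(Rational(-2870, 15343), Rational(-184860270, 178739929)) = Rational(-3349294718840, 2742406730647)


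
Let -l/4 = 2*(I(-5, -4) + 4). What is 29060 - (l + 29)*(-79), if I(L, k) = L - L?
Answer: 28823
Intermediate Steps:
I(L, k) = 0
l = -32 (l = -8*(0 + 4) = -8*4 = -4*8 = -32)
29060 - (l + 29)*(-79) = 29060 - (-32 + 29)*(-79) = 29060 - (-3)*(-79) = 29060 - 1*237 = 29060 - 237 = 28823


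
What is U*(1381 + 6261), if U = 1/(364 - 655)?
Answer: -7642/291 ≈ -26.261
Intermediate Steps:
U = -1/291 (U = 1/(-291) = -1/291 ≈ -0.0034364)
U*(1381 + 6261) = -(1381 + 6261)/291 = -1/291*7642 = -7642/291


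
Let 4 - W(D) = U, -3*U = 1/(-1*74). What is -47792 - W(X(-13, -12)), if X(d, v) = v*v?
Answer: -10610711/222 ≈ -47796.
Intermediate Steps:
X(d, v) = v²
U = 1/222 (U = -1/(3*((-1*74))) = -⅓/(-74) = -⅓*(-1/74) = 1/222 ≈ 0.0045045)
W(D) = 887/222 (W(D) = 4 - 1*1/222 = 4 - 1/222 = 887/222)
-47792 - W(X(-13, -12)) = -47792 - 1*887/222 = -47792 - 887/222 = -10610711/222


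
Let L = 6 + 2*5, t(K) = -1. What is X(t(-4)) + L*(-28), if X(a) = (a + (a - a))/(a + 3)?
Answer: -897/2 ≈ -448.50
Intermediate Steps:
L = 16 (L = 6 + 10 = 16)
X(a) = a/(3 + a) (X(a) = (a + 0)/(3 + a) = a/(3 + a))
X(t(-4)) + L*(-28) = -1/(3 - 1) + 16*(-28) = -1/2 - 448 = -1*½ - 448 = -½ - 448 = -897/2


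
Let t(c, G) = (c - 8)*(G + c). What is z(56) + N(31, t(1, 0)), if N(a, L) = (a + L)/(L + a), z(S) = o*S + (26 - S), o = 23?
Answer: 1259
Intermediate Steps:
z(S) = 26 + 22*S (z(S) = 23*S + (26 - S) = 26 + 22*S)
t(c, G) = (-8 + c)*(G + c)
N(a, L) = 1 (N(a, L) = (L + a)/(L + a) = 1)
z(56) + N(31, t(1, 0)) = (26 + 22*56) + 1 = (26 + 1232) + 1 = 1258 + 1 = 1259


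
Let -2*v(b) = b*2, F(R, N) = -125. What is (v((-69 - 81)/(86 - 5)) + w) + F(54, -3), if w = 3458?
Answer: 90041/27 ≈ 3334.9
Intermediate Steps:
v(b) = -b (v(b) = -b*2/2 = -b)
(v((-69 - 81)/(86 - 5)) + w) + F(54, -3) = (-(-69 - 81)/(86 - 5) + 3458) - 125 = (-(-150)/81 + 3458) - 125 = (-1*(-50/27) + 3458) - 125 = (50/27 + 3458) - 125 = 93416/27 - 125 = 90041/27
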